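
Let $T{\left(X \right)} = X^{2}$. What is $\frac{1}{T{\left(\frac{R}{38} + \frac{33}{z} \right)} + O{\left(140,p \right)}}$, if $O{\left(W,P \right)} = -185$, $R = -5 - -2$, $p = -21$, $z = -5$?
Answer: $- \frac{36100}{5068139} \approx -0.0071229$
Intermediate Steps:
$R = -3$ ($R = -5 + 2 = -3$)
$\frac{1}{T{\left(\frac{R}{38} + \frac{33}{z} \right)} + O{\left(140,p \right)}} = \frac{1}{\left(- \frac{3}{38} + \frac{33}{-5}\right)^{2} - 185} = \frac{1}{\left(\left(-3\right) \frac{1}{38} + 33 \left(- \frac{1}{5}\right)\right)^{2} - 185} = \frac{1}{\left(- \frac{3}{38} - \frac{33}{5}\right)^{2} - 185} = \frac{1}{\left(- \frac{1269}{190}\right)^{2} - 185} = \frac{1}{\frac{1610361}{36100} - 185} = \frac{1}{- \frac{5068139}{36100}} = - \frac{36100}{5068139}$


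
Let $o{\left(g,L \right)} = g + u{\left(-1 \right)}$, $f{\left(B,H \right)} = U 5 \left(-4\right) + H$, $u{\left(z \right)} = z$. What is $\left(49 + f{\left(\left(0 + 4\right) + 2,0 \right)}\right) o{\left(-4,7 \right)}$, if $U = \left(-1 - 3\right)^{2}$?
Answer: $1355$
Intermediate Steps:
$U = 16$ ($U = \left(-4\right)^{2} = 16$)
$f{\left(B,H \right)} = -320 + H$ ($f{\left(B,H \right)} = 16 \cdot 5 \left(-4\right) + H = 16 \left(-20\right) + H = -320 + H$)
$o{\left(g,L \right)} = -1 + g$ ($o{\left(g,L \right)} = g - 1 = -1 + g$)
$\left(49 + f{\left(\left(0 + 4\right) + 2,0 \right)}\right) o{\left(-4,7 \right)} = \left(49 + \left(-320 + 0\right)\right) \left(-1 - 4\right) = \left(49 - 320\right) \left(-5\right) = \left(-271\right) \left(-5\right) = 1355$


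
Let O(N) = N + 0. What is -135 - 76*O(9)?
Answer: -819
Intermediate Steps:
O(N) = N
-135 - 76*O(9) = -135 - 76*9 = -135 - 684 = -819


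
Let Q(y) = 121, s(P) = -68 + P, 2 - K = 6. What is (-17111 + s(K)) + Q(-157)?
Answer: -17062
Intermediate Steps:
K = -4 (K = 2 - 1*6 = 2 - 6 = -4)
(-17111 + s(K)) + Q(-157) = (-17111 + (-68 - 4)) + 121 = (-17111 - 72) + 121 = -17183 + 121 = -17062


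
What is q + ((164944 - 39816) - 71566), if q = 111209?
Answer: 164771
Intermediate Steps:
q + ((164944 - 39816) - 71566) = 111209 + ((164944 - 39816) - 71566) = 111209 + (125128 - 71566) = 111209 + 53562 = 164771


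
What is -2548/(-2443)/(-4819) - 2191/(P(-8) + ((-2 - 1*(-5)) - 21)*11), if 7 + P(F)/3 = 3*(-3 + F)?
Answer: 3684775969/534822258 ≈ 6.8897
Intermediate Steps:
P(F) = -48 + 9*F (P(F) = -21 + 3*(3*(-3 + F)) = -21 + 3*(-9 + 3*F) = -21 + (-27 + 9*F) = -48 + 9*F)
-2548/(-2443)/(-4819) - 2191/(P(-8) + ((-2 - 1*(-5)) - 21)*11) = -2548/(-2443)/(-4819) - 2191/((-48 + 9*(-8)) + ((-2 - 1*(-5)) - 21)*11) = -2548*(-1/2443)*(-1/4819) - 2191/((-48 - 72) + ((-2 + 5) - 21)*11) = (364/349)*(-1/4819) - 2191/(-120 + (3 - 21)*11) = -364/1681831 - 2191/(-120 - 18*11) = -364/1681831 - 2191/(-120 - 198) = -364/1681831 - 2191/(-318) = -364/1681831 - 2191*(-1/318) = -364/1681831 + 2191/318 = 3684775969/534822258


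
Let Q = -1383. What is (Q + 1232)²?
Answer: 22801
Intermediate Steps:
(Q + 1232)² = (-1383 + 1232)² = (-151)² = 22801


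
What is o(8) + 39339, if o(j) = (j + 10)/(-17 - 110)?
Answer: 4996035/127 ≈ 39339.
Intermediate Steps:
o(j) = -10/127 - j/127 (o(j) = (10 + j)/(-127) = (10 + j)*(-1/127) = -10/127 - j/127)
o(8) + 39339 = (-10/127 - 1/127*8) + 39339 = (-10/127 - 8/127) + 39339 = -18/127 + 39339 = 4996035/127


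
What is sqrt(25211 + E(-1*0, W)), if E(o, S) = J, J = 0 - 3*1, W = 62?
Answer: 2*sqrt(6302) ≈ 158.77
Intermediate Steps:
J = -3 (J = 0 - 3 = -3)
E(o, S) = -3
sqrt(25211 + E(-1*0, W)) = sqrt(25211 - 3) = sqrt(25208) = 2*sqrt(6302)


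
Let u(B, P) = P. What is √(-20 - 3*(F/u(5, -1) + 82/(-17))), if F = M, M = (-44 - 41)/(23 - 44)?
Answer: √93653/119 ≈ 2.5717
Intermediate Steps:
M = 85/21 (M = -85/(-21) = -85*(-1/21) = 85/21 ≈ 4.0476)
F = 85/21 ≈ 4.0476
√(-20 - 3*(F/u(5, -1) + 82/(-17))) = √(-20 - 3*((85/21)/(-1) + 82/(-17))) = √(-20 - 3*((85/21)*(-1) + 82*(-1/17))) = √(-20 - 3*(-85/21 - 82/17)) = √(-20 - 3*(-3167/357)) = √(-20 + 3167/119) = √(787/119) = √93653/119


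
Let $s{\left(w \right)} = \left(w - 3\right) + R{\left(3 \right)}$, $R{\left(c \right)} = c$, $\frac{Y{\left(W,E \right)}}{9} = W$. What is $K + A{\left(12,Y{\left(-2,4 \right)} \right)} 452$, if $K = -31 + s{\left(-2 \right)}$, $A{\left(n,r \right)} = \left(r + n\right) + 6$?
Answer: $-33$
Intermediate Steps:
$Y{\left(W,E \right)} = 9 W$
$A{\left(n,r \right)} = 6 + n + r$ ($A{\left(n,r \right)} = \left(n + r\right) + 6 = 6 + n + r$)
$s{\left(w \right)} = w$ ($s{\left(w \right)} = \left(w - 3\right) + 3 = \left(-3 + w\right) + 3 = w$)
$K = -33$ ($K = -31 - 2 = -33$)
$K + A{\left(12,Y{\left(-2,4 \right)} \right)} 452 = -33 + \left(6 + 12 + 9 \left(-2\right)\right) 452 = -33 + \left(6 + 12 - 18\right) 452 = -33 + 0 \cdot 452 = -33 + 0 = -33$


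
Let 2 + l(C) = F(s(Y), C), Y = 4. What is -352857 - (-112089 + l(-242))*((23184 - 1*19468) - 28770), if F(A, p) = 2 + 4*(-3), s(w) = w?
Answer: -2808931311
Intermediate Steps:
F(A, p) = -10 (F(A, p) = 2 - 12 = -10)
l(C) = -12 (l(C) = -2 - 10 = -12)
-352857 - (-112089 + l(-242))*((23184 - 1*19468) - 28770) = -352857 - (-112089 - 12)*((23184 - 1*19468) - 28770) = -352857 - (-112101)*((23184 - 19468) - 28770) = -352857 - (-112101)*(3716 - 28770) = -352857 - (-112101)*(-25054) = -352857 - 1*2808578454 = -352857 - 2808578454 = -2808931311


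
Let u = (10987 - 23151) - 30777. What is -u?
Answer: 42941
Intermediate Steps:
u = -42941 (u = -12164 - 30777 = -42941)
-u = -1*(-42941) = 42941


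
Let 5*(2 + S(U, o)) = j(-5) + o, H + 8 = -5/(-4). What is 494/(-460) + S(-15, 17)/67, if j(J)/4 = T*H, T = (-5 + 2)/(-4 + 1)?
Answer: -17469/15410 ≈ -1.1336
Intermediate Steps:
T = 1 (T = -3/(-3) = -3*(-⅓) = 1)
H = -27/4 (H = -8 - 5/(-4) = -8 - 5*(-¼) = -8 + 5/4 = -27/4 ≈ -6.7500)
j(J) = -27 (j(J) = 4*(1*(-27/4)) = 4*(-27/4) = -27)
S(U, o) = -37/5 + o/5 (S(U, o) = -2 + (-27 + o)/5 = -2 + (-27/5 + o/5) = -37/5 + o/5)
494/(-460) + S(-15, 17)/67 = 494/(-460) + (-37/5 + (⅕)*17)/67 = 494*(-1/460) + (-37/5 + 17/5)*(1/67) = -247/230 - 4*1/67 = -247/230 - 4/67 = -17469/15410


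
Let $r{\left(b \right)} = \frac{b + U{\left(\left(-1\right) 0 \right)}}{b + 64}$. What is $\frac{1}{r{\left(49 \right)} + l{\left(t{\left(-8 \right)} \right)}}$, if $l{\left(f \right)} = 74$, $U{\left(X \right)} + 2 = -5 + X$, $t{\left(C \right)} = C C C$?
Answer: $\frac{113}{8404} \approx 0.013446$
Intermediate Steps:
$t{\left(C \right)} = C^{3}$ ($t{\left(C \right)} = C^{2} C = C^{3}$)
$U{\left(X \right)} = -7 + X$ ($U{\left(X \right)} = -2 + \left(-5 + X\right) = -7 + X$)
$r{\left(b \right)} = \frac{-7 + b}{64 + b}$ ($r{\left(b \right)} = \frac{b - 7}{b + 64} = \frac{b + \left(-7 + 0\right)}{64 + b} = \frac{b - 7}{64 + b} = \frac{-7 + b}{64 + b}$)
$\frac{1}{r{\left(49 \right)} + l{\left(t{\left(-8 \right)} \right)}} = \frac{1}{\frac{-7 + 49}{64 + 49} + 74} = \frac{1}{\frac{1}{113} \cdot 42 + 74} = \frac{1}{\frac{42}{113} + 74} = \frac{1}{\frac{8404}{113}} = \frac{113}{8404}$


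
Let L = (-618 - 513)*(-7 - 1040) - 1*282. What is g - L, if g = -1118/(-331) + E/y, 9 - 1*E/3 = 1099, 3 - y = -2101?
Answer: -412238846549/348212 ≈ -1.1839e+6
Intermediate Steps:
y = 2104 (y = 3 - 1*(-2101) = 3 + 2101 = 2104)
E = -3270 (E = 27 - 3*1099 = 27 - 3297 = -3270)
L = 1183875 (L = -1131*(-1047) - 282 = 1184157 - 282 = 1183875)
g = 634951/348212 (g = -1118/(-331) - 3270/2104 = -1118*(-1/331) - 3270*1/2104 = 1118/331 - 1635/1052 = 634951/348212 ≈ 1.8235)
g - L = 634951/348212 - 1*1183875 = 634951/348212 - 1183875 = -412238846549/348212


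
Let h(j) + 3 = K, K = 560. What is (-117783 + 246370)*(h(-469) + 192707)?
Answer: 24851237968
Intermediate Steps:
h(j) = 557 (h(j) = -3 + 560 = 557)
(-117783 + 246370)*(h(-469) + 192707) = (-117783 + 246370)*(557 + 192707) = 128587*193264 = 24851237968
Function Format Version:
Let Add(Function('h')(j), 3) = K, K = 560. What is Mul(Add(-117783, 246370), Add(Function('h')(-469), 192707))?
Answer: 24851237968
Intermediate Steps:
Function('h')(j) = 557 (Function('h')(j) = Add(-3, 560) = 557)
Mul(Add(-117783, 246370), Add(Function('h')(-469), 192707)) = Mul(Add(-117783, 246370), Add(557, 192707)) = Mul(128587, 193264) = 24851237968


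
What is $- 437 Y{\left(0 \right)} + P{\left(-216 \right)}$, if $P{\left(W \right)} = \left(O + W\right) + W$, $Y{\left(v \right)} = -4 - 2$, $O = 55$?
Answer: $2245$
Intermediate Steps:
$Y{\left(v \right)} = -6$
$P{\left(W \right)} = 55 + 2 W$ ($P{\left(W \right)} = \left(55 + W\right) + W = 55 + 2 W$)
$- 437 Y{\left(0 \right)} + P{\left(-216 \right)} = \left(-437\right) \left(-6\right) + \left(55 + 2 \left(-216\right)\right) = 2622 + \left(55 - 432\right) = 2622 - 377 = 2245$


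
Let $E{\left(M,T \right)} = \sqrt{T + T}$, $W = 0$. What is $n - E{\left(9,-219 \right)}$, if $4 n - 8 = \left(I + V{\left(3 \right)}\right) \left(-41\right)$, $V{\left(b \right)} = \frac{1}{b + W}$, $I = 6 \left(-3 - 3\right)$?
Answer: $\frac{4411}{12} - i \sqrt{438} \approx 367.58 - 20.928 i$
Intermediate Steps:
$I = -36$ ($I = 6 \left(-6\right) = -36$)
$V{\left(b \right)} = \frac{1}{b}$ ($V{\left(b \right)} = \frac{1}{b + 0} = \frac{1}{b}$)
$E{\left(M,T \right)} = \sqrt{2} \sqrt{T}$ ($E{\left(M,T \right)} = \sqrt{2 T} = \sqrt{2} \sqrt{T}$)
$n = \frac{4411}{12}$ ($n = 2 + \frac{\left(-36 + \frac{1}{3}\right) \left(-41\right)}{4} = 2 + \frac{\left(- \frac{107}{3}\right) \left(-41\right)}{4} = 2 + \frac{1}{4} \cdot \frac{4387}{3} = 2 + \frac{4387}{12} = \frac{4411}{12} \approx 367.58$)
$n - E{\left(9,-219 \right)} = \frac{4411}{12} - \sqrt{2} \sqrt{-219} = \frac{4411}{12} - \sqrt{2} i \sqrt{219} = \frac{4411}{12} - i \sqrt{438}$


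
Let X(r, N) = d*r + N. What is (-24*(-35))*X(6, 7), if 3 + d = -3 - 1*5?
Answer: -49560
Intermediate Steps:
d = -11 (d = -3 + (-3 - 1*5) = -3 + (-3 - 5) = -3 - 8 = -11)
X(r, N) = N - 11*r (X(r, N) = -11*r + N = N - 11*r)
(-24*(-35))*X(6, 7) = (-24*(-35))*(7 - 11*6) = 840*(7 - 66) = 840*(-59) = -49560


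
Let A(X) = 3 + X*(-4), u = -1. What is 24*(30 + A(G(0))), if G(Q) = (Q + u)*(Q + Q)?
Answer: 792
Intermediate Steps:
G(Q) = 2*Q*(-1 + Q) (G(Q) = (Q - 1)*(Q + Q) = (-1 + Q)*(2*Q) = 2*Q*(-1 + Q))
A(X) = 3 - 4*X
24*(30 + A(G(0))) = 24*(30 + (3 - 8*0*(-1 + 0))) = 24*(30 + (3 - 8*0*(-1))) = 24*(30 + (3 - 4*0)) = 24*(30 + (3 + 0)) = 24*(30 + 3) = 24*33 = 792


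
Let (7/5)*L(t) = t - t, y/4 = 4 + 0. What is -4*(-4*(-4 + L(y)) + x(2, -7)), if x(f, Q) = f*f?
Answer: -80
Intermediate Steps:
y = 16 (y = 4*(4 + 0) = 4*4 = 16)
x(f, Q) = f²
L(t) = 0 (L(t) = 5*(t - t)/7 = (5/7)*0 = 0)
-4*(-4*(-4 + L(y)) + x(2, -7)) = -4*(-4*(-4 + 0) + 2²) = -4*(-4*(-4) + 4) = -4*(16 + 4) = -4*20 = -80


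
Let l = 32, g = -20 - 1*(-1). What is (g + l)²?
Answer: 169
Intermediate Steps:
g = -19 (g = -20 + 1 = -19)
(g + l)² = (-19 + 32)² = 13² = 169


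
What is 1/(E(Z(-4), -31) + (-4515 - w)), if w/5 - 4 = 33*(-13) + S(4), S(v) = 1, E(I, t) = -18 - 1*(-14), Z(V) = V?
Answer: -1/2399 ≈ -0.00041684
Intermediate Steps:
E(I, t) = -4 (E(I, t) = -18 + 14 = -4)
w = -2120 (w = 20 + 5*(33*(-13) + 1) = 20 + 5*(-429 + 1) = 20 + 5*(-428) = 20 - 2140 = -2120)
1/(E(Z(-4), -31) + (-4515 - w)) = 1/(-4 + (-4515 - 1*(-2120))) = 1/(-4 + (-4515 + 2120)) = 1/(-4 - 2395) = 1/(-2399) = -1/2399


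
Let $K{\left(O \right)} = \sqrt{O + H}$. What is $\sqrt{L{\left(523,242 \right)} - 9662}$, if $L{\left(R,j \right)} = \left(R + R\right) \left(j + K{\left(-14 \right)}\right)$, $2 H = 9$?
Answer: $\sqrt{243470 + 523 i \sqrt{38}} \approx 493.44 + 3.267 i$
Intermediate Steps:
$H = \frac{9}{2}$ ($H = \frac{1}{2} \cdot 9 = \frac{9}{2} \approx 4.5$)
$K{\left(O \right)} = \sqrt{\frac{9}{2} + O}$ ($K{\left(O \right)} = \sqrt{O + \frac{9}{2}} = \sqrt{\frac{9}{2} + O}$)
$L{\left(R,j \right)} = 2 R \left(j + \frac{i \sqrt{38}}{2}\right)$ ($L{\left(R,j \right)} = \left(R + R\right) \left(j + \frac{\sqrt{18 + 4 \left(-14\right)}}{2}\right) = 2 R \left(j + \frac{\sqrt{18 - 56}}{2}\right) = 2 R \left(j + \frac{\sqrt{-38}}{2}\right) = 2 R \left(j + \frac{i \sqrt{38}}{2}\right)$)
$\sqrt{L{\left(523,242 \right)} - 9662} = \sqrt{523 \left(2 \cdot 242 + i \sqrt{38}\right) - 9662} = \sqrt{523 \left(484 + i \sqrt{38}\right) - 9662} = \sqrt{\left(253132 + 523 i \sqrt{38}\right) - 9662} = \sqrt{243470 + 523 i \sqrt{38}}$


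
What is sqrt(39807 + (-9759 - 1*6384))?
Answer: 4*sqrt(1479) ≈ 153.83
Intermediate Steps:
sqrt(39807 + (-9759 - 1*6384)) = sqrt(39807 + (-9759 - 6384)) = sqrt(39807 - 16143) = sqrt(23664) = 4*sqrt(1479)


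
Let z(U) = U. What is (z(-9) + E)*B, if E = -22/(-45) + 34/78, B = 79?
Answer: -373196/585 ≈ -637.94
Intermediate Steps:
E = 541/585 (E = -22*(-1/45) + 34*(1/78) = 22/45 + 17/39 = 541/585 ≈ 0.92479)
(z(-9) + E)*B = (-9 + 541/585)*79 = -4724/585*79 = -373196/585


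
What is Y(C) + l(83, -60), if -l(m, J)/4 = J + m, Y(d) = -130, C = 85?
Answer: -222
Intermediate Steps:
l(m, J) = -4*J - 4*m (l(m, J) = -4*(J + m) = -4*J - 4*m)
Y(C) + l(83, -60) = -130 + (-4*(-60) - 4*83) = -130 + (240 - 332) = -130 - 92 = -222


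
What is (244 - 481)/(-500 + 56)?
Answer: 79/148 ≈ 0.53378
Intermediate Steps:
(244 - 481)/(-500 + 56) = -237/(-444) = -237*(-1/444) = 79/148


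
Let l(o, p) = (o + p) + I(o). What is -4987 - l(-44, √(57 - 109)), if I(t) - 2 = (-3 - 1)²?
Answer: -4961 - 2*I*√13 ≈ -4961.0 - 7.2111*I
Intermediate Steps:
I(t) = 18 (I(t) = 2 + (-3 - 1)² = 2 + (-4)² = 2 + 16 = 18)
l(o, p) = 18 + o + p (l(o, p) = (o + p) + 18 = 18 + o + p)
-4987 - l(-44, √(57 - 109)) = -4987 - (18 - 44 + √(57 - 109)) = -4987 - (18 - 44 + √(-52)) = -4987 - (18 - 44 + 2*I*√13) = -4987 - (-26 + 2*I*√13) = -4987 + (26 - 2*I*√13) = -4961 - 2*I*√13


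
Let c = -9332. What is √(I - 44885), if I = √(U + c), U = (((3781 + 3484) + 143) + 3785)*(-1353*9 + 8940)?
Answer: √(-44885 + 11*I*√299513) ≈ 14.176 + 212.33*I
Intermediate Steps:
U = -36231741 (U = ((7265 + 143) + 3785)*(-12177 + 8940) = (7408 + 3785)*(-3237) = 11193*(-3237) = -36231741)
I = 11*I*√299513 (I = √(-36231741 - 9332) = √(-36241073) = 11*I*√299513 ≈ 6020.1*I)
√(I - 44885) = √(11*I*√299513 - 44885) = √(-44885 + 11*I*√299513)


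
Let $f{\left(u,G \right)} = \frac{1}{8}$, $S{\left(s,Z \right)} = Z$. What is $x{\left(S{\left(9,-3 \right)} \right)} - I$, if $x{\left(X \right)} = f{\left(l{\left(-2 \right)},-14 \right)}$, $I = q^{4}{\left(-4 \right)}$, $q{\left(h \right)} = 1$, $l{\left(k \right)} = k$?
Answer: $- \frac{7}{8} \approx -0.875$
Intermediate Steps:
$f{\left(u,G \right)} = \frac{1}{8}$
$I = 1$ ($I = 1^{4} = 1$)
$x{\left(X \right)} = \frac{1}{8}$
$x{\left(S{\left(9,-3 \right)} \right)} - I = \frac{1}{8} - 1 = - \frac{7}{8}$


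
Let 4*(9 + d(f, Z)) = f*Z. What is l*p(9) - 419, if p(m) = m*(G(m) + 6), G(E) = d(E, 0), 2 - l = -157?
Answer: -4712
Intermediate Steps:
l = 159 (l = 2 - 1*(-157) = 2 + 157 = 159)
d(f, Z) = -9 + Z*f/4 (d(f, Z) = -9 + (f*Z)/4 = -9 + (Z*f)/4 = -9 + Z*f/4)
G(E) = -9 (G(E) = -9 + (1/4)*0*E = -9 + 0 = -9)
p(m) = -3*m (p(m) = m*(-9 + 6) = m*(-3) = -3*m)
l*p(9) - 419 = 159*(-3*9) - 419 = 159*(-27) - 419 = -4293 - 419 = -4712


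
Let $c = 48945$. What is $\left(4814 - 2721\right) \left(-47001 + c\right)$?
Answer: $4068792$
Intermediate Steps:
$\left(4814 - 2721\right) \left(-47001 + c\right) = \left(4814 - 2721\right) \left(-47001 + 48945\right) = 2093 \cdot 1944 = 4068792$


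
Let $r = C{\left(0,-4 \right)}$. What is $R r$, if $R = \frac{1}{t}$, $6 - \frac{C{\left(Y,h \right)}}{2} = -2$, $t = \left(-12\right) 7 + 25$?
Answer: $- \frac{16}{59} \approx -0.27119$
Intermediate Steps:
$t = -59$ ($t = -84 + 25 = -59$)
$C{\left(Y,h \right)} = 16$ ($C{\left(Y,h \right)} = 12 - -4 = 12 + 4 = 16$)
$r = 16$
$R = - \frac{1}{59}$ ($R = \frac{1}{-59} = - \frac{1}{59} \approx -0.016949$)
$R r = \left(- \frac{1}{59}\right) 16 = - \frac{16}{59}$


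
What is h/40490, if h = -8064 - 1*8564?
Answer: -8314/20245 ≈ -0.41067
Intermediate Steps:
h = -16628 (h = -8064 - 8564 = -16628)
h/40490 = -16628/40490 = -16628*1/40490 = -8314/20245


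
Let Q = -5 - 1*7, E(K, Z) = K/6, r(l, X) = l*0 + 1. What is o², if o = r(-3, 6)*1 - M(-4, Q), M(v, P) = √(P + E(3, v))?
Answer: (2 - I*√46)²/4 ≈ -10.5 - 6.7823*I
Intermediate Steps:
r(l, X) = 1 (r(l, X) = 0 + 1 = 1)
E(K, Z) = K/6 (E(K, Z) = K*(⅙) = K/6)
Q = -12 (Q = -5 - 7 = -12)
M(v, P) = √(½ + P) (M(v, P) = √(P + (⅙)*3) = √(P + ½) = √(½ + P))
o = 1 - I*√46/2 (o = 1*1 - √(2 + 4*(-12))/2 = 1 - √(2 - 48)/2 = 1 - √(-46)/2 = 1 - I*√46/2 ≈ 1.0 - 3.3912*I)
o² = (1 - I*√46/2)²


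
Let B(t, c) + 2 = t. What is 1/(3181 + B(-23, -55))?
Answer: 1/3156 ≈ 0.00031686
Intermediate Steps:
B(t, c) = -2 + t
1/(3181 + B(-23, -55)) = 1/(3181 + (-2 - 23)) = 1/(3181 - 25) = 1/3156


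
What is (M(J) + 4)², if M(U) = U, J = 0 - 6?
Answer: 4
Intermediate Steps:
J = -6
(M(J) + 4)² = (-6 + 4)² = (-2)² = 4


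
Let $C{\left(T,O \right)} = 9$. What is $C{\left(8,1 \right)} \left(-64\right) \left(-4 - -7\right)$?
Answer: $-1728$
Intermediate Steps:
$C{\left(8,1 \right)} \left(-64\right) \left(-4 - -7\right) = 9 \left(-64\right) \left(-4 - -7\right) = - 576 \left(-4 + 7\right) = \left(-576\right) 3 = -1728$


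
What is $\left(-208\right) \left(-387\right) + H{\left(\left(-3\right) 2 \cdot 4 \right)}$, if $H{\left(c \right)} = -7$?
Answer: $80489$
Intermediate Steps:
$\left(-208\right) \left(-387\right) + H{\left(\left(-3\right) 2 \cdot 4 \right)} = \left(-208\right) \left(-387\right) - 7 = 80496 - 7 = 80489$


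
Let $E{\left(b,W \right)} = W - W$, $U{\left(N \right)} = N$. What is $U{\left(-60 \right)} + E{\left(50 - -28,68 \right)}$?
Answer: $-60$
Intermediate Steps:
$E{\left(b,W \right)} = 0$
$U{\left(-60 \right)} + E{\left(50 - -28,68 \right)} = -60 + 0 = -60$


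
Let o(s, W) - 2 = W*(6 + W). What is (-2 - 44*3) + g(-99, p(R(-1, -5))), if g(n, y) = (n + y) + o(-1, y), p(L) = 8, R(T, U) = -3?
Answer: -111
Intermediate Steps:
o(s, W) = 2 + W*(6 + W)
g(n, y) = 2 + n + y² + 7*y (g(n, y) = (n + y) + (2 + y² + 6*y) = 2 + n + y² + 7*y)
(-2 - 44*3) + g(-99, p(R(-1, -5))) = (-2 - 44*3) + (2 - 99 + 8² + 7*8) = (-2 - 132) + (2 - 99 + 64 + 56) = -134 + 23 = -111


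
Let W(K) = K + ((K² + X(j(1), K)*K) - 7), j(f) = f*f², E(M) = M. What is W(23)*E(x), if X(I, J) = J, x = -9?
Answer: -9666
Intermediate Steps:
j(f) = f³
W(K) = -7 + K + 2*K² (W(K) = K + ((K² + K*K) - 7) = K + ((K² + K²) - 7) = K + (2*K² - 7) = K + (-7 + 2*K²) = -7 + K + 2*K²)
W(23)*E(x) = (-7 + 23 + 2*23²)*(-9) = (-7 + 23 + 2*529)*(-9) = (-7 + 23 + 1058)*(-9) = 1074*(-9) = -9666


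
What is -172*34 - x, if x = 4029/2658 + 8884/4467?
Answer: -23158862581/3957762 ≈ -5851.5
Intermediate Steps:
x = 13870405/3957762 (x = 4029*(1/2658) + 8884*(1/4467) = 1343/886 + 8884/4467 = 13870405/3957762 ≈ 3.5046)
-172*34 - x = -172*34 - 1*13870405/3957762 = -5848 - 13870405/3957762 = -23158862581/3957762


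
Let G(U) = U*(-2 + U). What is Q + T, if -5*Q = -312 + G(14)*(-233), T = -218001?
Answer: -1050549/5 ≈ -2.1011e+5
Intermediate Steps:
Q = 39456/5 (Q = -(-312 + (14*(-2 + 14))*(-233))/5 = -(-312 + (14*12)*(-233))/5 = -(-312 + 168*(-233))/5 = -(-312 - 39144)/5 = -⅕*(-39456) = 39456/5 ≈ 7891.2)
Q + T = 39456/5 - 218001 = -1050549/5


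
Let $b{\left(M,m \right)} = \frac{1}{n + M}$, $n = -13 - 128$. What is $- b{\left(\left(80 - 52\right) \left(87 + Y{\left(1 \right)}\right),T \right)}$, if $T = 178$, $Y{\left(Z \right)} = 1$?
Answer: $- \frac{1}{2323} \approx -0.00043048$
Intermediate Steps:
$n = -141$
$b{\left(M,m \right)} = \frac{1}{-141 + M}$
$- b{\left(\left(80 - 52\right) \left(87 + Y{\left(1 \right)}\right),T \right)} = - \frac{1}{-141 + \left(80 - 52\right) \left(87 + 1\right)} = - \frac{1}{-141 + 28 \cdot 88} = - \frac{1}{-141 + 2464} = - \frac{1}{2323}$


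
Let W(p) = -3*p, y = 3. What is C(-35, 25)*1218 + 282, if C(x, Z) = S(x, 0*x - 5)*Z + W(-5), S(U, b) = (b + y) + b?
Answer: -194598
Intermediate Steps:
S(U, b) = 3 + 2*b (S(U, b) = (b + 3) + b = (3 + b) + b = 3 + 2*b)
C(x, Z) = 15 - 7*Z (C(x, Z) = (3 + 2*(0*x - 5))*Z - 3*(-5) = (3 + 2*(0 - 5))*Z + 15 = (3 + 2*(-5))*Z + 15 = (3 - 10)*Z + 15 = -7*Z + 15 = 15 - 7*Z)
C(-35, 25)*1218 + 282 = (15 - 7*25)*1218 + 282 = (15 - 175)*1218 + 282 = -160*1218 + 282 = -194880 + 282 = -194598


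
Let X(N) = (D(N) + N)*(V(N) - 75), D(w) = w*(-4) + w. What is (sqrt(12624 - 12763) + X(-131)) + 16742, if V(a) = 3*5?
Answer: 1022 + I*sqrt(139) ≈ 1022.0 + 11.79*I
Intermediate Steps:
V(a) = 15
D(w) = -3*w (D(w) = -4*w + w = -3*w)
X(N) = 120*N (X(N) = (-3*N + N)*(15 - 75) = -2*N*(-60) = 120*N)
(sqrt(12624 - 12763) + X(-131)) + 16742 = (sqrt(12624 - 12763) + 120*(-131)) + 16742 = (sqrt(-139) - 15720) + 16742 = (I*sqrt(139) - 15720) + 16742 = (-15720 + I*sqrt(139)) + 16742 = 1022 + I*sqrt(139)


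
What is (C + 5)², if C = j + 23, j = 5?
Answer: 1089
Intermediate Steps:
C = 28 (C = 5 + 23 = 28)
(C + 5)² = (28 + 5)² = 33² = 1089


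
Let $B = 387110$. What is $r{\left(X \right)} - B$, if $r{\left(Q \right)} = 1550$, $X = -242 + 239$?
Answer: $-385560$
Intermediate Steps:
$X = -3$
$r{\left(X \right)} - B = 1550 - 387110 = -385560$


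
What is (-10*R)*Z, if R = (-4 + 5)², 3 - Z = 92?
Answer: 890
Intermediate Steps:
Z = -89 (Z = 3 - 1*92 = 3 - 92 = -89)
R = 1 (R = 1² = 1)
(-10*R)*Z = -10*1*(-89) = -10*(-89) = 890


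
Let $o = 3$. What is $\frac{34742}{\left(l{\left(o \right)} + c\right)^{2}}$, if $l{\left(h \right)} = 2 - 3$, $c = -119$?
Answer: $\frac{17371}{7200} \approx 2.4126$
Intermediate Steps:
$l{\left(h \right)} = -1$
$\frac{34742}{\left(l{\left(o \right)} + c\right)^{2}} = \frac{34742}{\left(-1 - 119\right)^{2}} = \frac{34742}{\left(-120\right)^{2}} = \frac{34742}{14400} = 34742 \cdot \frac{1}{14400} = \frac{17371}{7200}$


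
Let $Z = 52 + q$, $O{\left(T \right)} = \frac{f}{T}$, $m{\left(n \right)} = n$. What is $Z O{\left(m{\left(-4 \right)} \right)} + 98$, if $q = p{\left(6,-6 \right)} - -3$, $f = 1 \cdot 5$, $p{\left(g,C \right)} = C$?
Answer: $\frac{147}{4} \approx 36.75$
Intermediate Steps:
$f = 5$
$q = -3$ ($q = -6 - -3 = -6 + 3 = -3$)
$O{\left(T \right)} = \frac{5}{T}$
$Z = 49$ ($Z = 52 - 3 = 49$)
$Z O{\left(m{\left(-4 \right)} \right)} + 98 = 49 \frac{5}{-4} + 98 = 49 \cdot 5 \left(- \frac{1}{4}\right) + 98 = 49 \left(- \frac{5}{4}\right) + 98 = - \frac{245}{4} + 98 = \frac{147}{4}$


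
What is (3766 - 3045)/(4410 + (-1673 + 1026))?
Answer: 721/3763 ≈ 0.19160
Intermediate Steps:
(3766 - 3045)/(4410 + (-1673 + 1026)) = 721/(4410 - 647) = 721/3763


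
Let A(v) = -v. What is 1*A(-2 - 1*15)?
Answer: 17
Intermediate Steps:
1*A(-2 - 1*15) = 1*(-(-2 - 1*15)) = 1*(-(-2 - 15)) = 1*(-1*(-17)) = 1*17 = 17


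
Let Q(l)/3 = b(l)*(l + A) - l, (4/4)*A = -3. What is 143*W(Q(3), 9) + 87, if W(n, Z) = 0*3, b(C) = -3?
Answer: 87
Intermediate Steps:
A = -3
Q(l) = 27 - 12*l (Q(l) = 3*(-3*(l - 3) - l) = 3*(-3*(-3 + l) - l) = 3*((9 - 3*l) - l) = 3*(9 - 4*l) = 27 - 12*l)
W(n, Z) = 0
143*W(Q(3), 9) + 87 = 143*0 + 87 = 0 + 87 = 87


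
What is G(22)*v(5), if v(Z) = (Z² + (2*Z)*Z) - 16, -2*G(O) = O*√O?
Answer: -649*√22 ≈ -3044.1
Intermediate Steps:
G(O) = -O^(3/2)/2 (G(O) = -O*√O/2 = -O^(3/2)/2)
v(Z) = -16 + 3*Z² (v(Z) = (Z² + 2*Z²) - 16 = 3*Z² - 16 = -16 + 3*Z²)
G(22)*v(5) = (-11*√22)*(-16 + 3*5²) = (-11*√22)*(-16 + 3*25) = (-11*√22)*(-16 + 75) = -11*√22*59 = -649*√22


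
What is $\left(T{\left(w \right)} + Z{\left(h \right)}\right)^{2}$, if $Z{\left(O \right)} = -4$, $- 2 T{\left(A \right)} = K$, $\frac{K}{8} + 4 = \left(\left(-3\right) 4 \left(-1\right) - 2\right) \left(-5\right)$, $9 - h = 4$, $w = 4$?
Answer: $44944$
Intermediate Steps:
$h = 5$ ($h = 9 - 4 = 5$)
$K = -432$ ($K = -32 + 8 \left(\left(-3\right) 4 \left(-1\right) - 2\right) \left(-5\right) = -32 + 8 \left(\left(-12\right) \left(-1\right) - 2\right) \left(-5\right) = -32 + 8 \left(12 - 2\right) \left(-5\right) = -32 + 8 \cdot 10 \left(-5\right) = -32 + 8 \left(-50\right) = -32 - 400 = -432$)
$T{\left(A \right)} = 216$ ($T{\left(A \right)} = \left(- \frac{1}{2}\right) \left(-432\right) = 216$)
$\left(T{\left(w \right)} + Z{\left(h \right)}\right)^{2} = \left(216 - 4\right)^{2} = 212^{2} = 44944$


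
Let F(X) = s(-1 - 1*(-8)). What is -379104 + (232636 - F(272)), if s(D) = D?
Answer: -146475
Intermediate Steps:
F(X) = 7 (F(X) = -1 - 1*(-8) = -1 + 8 = 7)
-379104 + (232636 - F(272)) = -379104 + (232636 - 1*7) = -379104 + (232636 - 7) = -379104 + 232629 = -146475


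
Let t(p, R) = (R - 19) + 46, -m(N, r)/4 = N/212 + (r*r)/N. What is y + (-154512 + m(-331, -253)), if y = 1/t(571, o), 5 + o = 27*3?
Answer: -277783210798/1806929 ≈ -1.5373e+5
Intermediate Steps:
m(N, r) = -N/53 - 4*r²/N (m(N, r) = -4*(N/212 + (r*r)/N) = -4*(N*(1/212) + r²/N) = -4*(N/212 + r²/N) = -N/53 - 4*r²/N)
o = 76 (o = -5 + 27*3 = -5 + 81 = 76)
t(p, R) = 27 + R (t(p, R) = (-19 + R) + 46 = 27 + R)
y = 1/103 (y = 1/(27 + 76) = 1/103 ≈ 0.0097087)
y + (-154512 + m(-331, -253)) = 1/103 + (-154512 + (-1/53*(-331) - 4*(-253)²/(-331))) = 1/103 + (-154512 + (331/53 - 4*(-1/331)*64009)) = 1/103 + (-154512 + (331/53 + 256036/331)) = 1/103 + (-154512 + 13679469/17543) = 1/103 - 2696924547/17543 = -277783210798/1806929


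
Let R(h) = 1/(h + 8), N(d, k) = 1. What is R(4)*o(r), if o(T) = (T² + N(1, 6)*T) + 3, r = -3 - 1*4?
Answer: 15/4 ≈ 3.7500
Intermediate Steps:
r = -7 (r = -3 - 4 = -7)
R(h) = 1/(8 + h)
o(T) = 3 + T + T² (o(T) = (T² + 1*T) + 3 = (T² + T) + 3 = (T + T²) + 3 = 3 + T + T²)
R(4)*o(r) = (3 - 7 + (-7)²)/(8 + 4) = (3 - 7 + 49)/12 = (1/12)*45 = 15/4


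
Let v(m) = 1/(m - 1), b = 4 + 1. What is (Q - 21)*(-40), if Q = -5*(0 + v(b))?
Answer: 890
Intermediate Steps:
b = 5
v(m) = 1/(-1 + m)
Q = -5/4 (Q = -5*(0 + 1/(-1 + 5)) = -5*(0 + 1/4) = -5*1/4 = -5/4 ≈ -1.2500)
(Q - 21)*(-40) = (-5/4 - 21)*(-40) = -89/4*(-40) = 890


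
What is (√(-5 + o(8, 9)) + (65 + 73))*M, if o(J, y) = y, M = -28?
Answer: -3920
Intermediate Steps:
(√(-5 + o(8, 9)) + (65 + 73))*M = (√(-5 + 9) + (65 + 73))*(-28) = (√4 + 138)*(-28) = (2 + 138)*(-28) = 140*(-28) = -3920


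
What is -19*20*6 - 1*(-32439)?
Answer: 30159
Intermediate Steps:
-19*20*6 - 1*(-32439) = -380*6 + 32439 = -2280 + 32439 = 30159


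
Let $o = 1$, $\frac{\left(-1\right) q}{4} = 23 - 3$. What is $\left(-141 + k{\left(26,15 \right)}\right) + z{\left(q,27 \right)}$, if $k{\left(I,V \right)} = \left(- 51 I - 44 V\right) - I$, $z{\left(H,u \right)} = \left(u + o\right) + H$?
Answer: $-2205$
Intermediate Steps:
$q = -80$ ($q = - 4 \left(23 - 3\right) = \left(-4\right) 20 = -80$)
$z{\left(H,u \right)} = 1 + H + u$ ($z{\left(H,u \right)} = \left(u + 1\right) + H = \left(1 + u\right) + H = 1 + H + u$)
$k{\left(I,V \right)} = - 52 I - 44 V$
$\left(-141 + k{\left(26,15 \right)}\right) + z{\left(q,27 \right)} = \left(-141 - 2012\right) + \left(1 - 80 + 27\right) = \left(-141 - 2012\right) - 52 = -2153 - 52 = -2205$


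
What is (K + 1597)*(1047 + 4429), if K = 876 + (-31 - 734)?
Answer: 9353008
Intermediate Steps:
K = 111 (K = 876 - 765 = 111)
(K + 1597)*(1047 + 4429) = (111 + 1597)*(1047 + 4429) = 1708*5476 = 9353008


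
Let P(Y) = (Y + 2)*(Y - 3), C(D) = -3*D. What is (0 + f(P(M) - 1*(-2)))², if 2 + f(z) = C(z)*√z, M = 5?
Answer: 37636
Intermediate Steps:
P(Y) = (-3 + Y)*(2 + Y) (P(Y) = (2 + Y)*(-3 + Y) = (-3 + Y)*(2 + Y))
f(z) = -2 - 3*z^(3/2) (f(z) = -2 + (-3*z)*√z = -2 - 3*z^(3/2))
(0 + f(P(M) - 1*(-2)))² = (0 + (-2 - 3*((-6 + 5² - 1*5) - 1*(-2))^(3/2)))² = (0 + (-2 - 3*((-6 + 25 - 5) + 2)^(3/2)))² = (0 + (-2 - 3*(14 + 2)^(3/2)))² = (0 + (-2 - 3*16^(3/2)))² = (0 + (-2 - 3*64))² = (0 + (-2 - 192))² = (0 - 194)² = (-194)² = 37636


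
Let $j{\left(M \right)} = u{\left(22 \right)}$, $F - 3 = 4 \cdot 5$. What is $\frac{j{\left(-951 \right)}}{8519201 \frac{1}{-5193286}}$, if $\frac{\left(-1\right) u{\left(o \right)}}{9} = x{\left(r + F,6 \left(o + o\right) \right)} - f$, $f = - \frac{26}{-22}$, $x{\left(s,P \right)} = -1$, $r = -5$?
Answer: $- \frac{1121749776}{93711211} \approx -11.97$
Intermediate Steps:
$F = 23$ ($F = 3 + 4 \cdot 5 = 3 + 20 = 23$)
$f = \frac{13}{11}$ ($f = \left(-26\right) \left(- \frac{1}{22}\right) = \frac{13}{11} \approx 1.1818$)
$u{\left(o \right)} = \frac{216}{11}$ ($u{\left(o \right)} = - 9 \left(-1 - \frac{13}{11}\right) = \left(-9\right) \left(- \frac{24}{11}\right) = \frac{216}{11}$)
$j{\left(M \right)} = \frac{216}{11}$
$\frac{j{\left(-951 \right)}}{8519201 \frac{1}{-5193286}} = \frac{216}{11 \frac{8519201}{-5193286}} = \frac{216}{11 \cdot 8519201 \left(- \frac{1}{5193286}\right)} = \frac{216}{11 \left(- \frac{8519201}{5193286}\right)} = \frac{216}{11} \left(- \frac{5193286}{8519201}\right) = - \frac{1121749776}{93711211}$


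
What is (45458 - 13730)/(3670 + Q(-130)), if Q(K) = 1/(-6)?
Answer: 190368/22019 ≈ 8.6456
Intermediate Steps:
Q(K) = -1/6
(45458 - 13730)/(3670 + Q(-130)) = (45458 - 13730)/(3670 - 1/6) = 31728/(22019/6) = 31728*(6/22019) = 190368/22019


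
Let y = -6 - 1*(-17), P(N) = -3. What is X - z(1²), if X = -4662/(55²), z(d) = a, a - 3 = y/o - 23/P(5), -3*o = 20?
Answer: -383249/36300 ≈ -10.558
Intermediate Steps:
o = -20/3 (o = -⅓*20 = -20/3 ≈ -6.6667)
y = 11 (y = -6 + 17 = 11)
a = 541/60 (a = 3 + (11/(-20/3) - 23/(-3)) = 3 + (11*(-3/20) - 23*(-⅓)) = 3 + (-33/20 + 23/3) = 3 + 361/60 = 541/60 ≈ 9.0167)
z(d) = 541/60
X = -4662/3025 ≈ -1.5412
X - z(1²) = -4662/3025 - 1*541/60 = -4662/3025 - 541/60 = -383249/36300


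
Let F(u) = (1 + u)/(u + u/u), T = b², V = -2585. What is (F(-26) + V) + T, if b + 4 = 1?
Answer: -2575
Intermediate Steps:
b = -3 (b = -4 + 1 = -3)
T = 9 (T = (-3)² = 9)
F(u) = 1 (F(u) = (1 + u)/(u + 1) = (1 + u)/(1 + u) = 1)
(F(-26) + V) + T = (1 - 2585) + 9 = -2584 + 9 = -2575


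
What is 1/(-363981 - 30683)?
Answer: -1/394664 ≈ -2.5338e-6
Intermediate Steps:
1/(-363981 - 30683) = 1/(-394664) = -1/394664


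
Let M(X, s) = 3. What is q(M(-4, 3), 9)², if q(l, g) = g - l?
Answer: 36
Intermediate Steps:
q(M(-4, 3), 9)² = (9 - 1*3)² = (9 - 3)² = 6² = 36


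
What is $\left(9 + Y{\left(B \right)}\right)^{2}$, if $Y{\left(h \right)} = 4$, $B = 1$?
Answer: $169$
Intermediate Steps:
$\left(9 + Y{\left(B \right)}\right)^{2} = \left(9 + 4\right)^{2} = 13^{2} = 169$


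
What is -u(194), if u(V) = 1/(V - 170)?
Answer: -1/24 ≈ -0.041667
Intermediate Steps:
u(V) = 1/(-170 + V)
-u(194) = -1/(-170 + 194) = -1/24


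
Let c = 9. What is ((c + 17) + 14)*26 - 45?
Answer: 995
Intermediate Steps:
((c + 17) + 14)*26 - 45 = ((9 + 17) + 14)*26 - 45 = (26 + 14)*26 - 45 = 40*26 - 45 = 1040 - 45 = 995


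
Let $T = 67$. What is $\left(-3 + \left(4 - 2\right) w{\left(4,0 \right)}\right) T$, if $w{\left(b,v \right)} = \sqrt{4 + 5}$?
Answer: $201$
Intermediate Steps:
$w{\left(b,v \right)} = 3$ ($w{\left(b,v \right)} = \sqrt{9} = 3$)
$\left(-3 + \left(4 - 2\right) w{\left(4,0 \right)}\right) T = \left(-3 + \left(4 - 2\right) 3\right) 67 = \left(-3 + 2 \cdot 3\right) 67 = \left(-3 + 6\right) 67 = 3 \cdot 67 = 201$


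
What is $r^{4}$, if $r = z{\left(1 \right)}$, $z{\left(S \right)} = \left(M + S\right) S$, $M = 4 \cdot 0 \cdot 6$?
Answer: $1$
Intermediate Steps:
$M = 0$ ($M = 0 \cdot 6 = 0$)
$z{\left(S \right)} = S^{2}$ ($z{\left(S \right)} = \left(0 + S\right) S = S S = S^{2}$)
$r = 1$ ($r = 1^{2} = 1$)
$r^{4} = 1^{4} = 1$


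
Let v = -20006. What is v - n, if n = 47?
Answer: -20053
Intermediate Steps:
v - n = -20006 - 1*47 = -20006 - 47 = -20053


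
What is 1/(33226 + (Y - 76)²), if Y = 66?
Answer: 1/33326 ≈ 3.0007e-5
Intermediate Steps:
1/(33226 + (Y - 76)²) = 1/(33226 + (66 - 76)²) = 1/(33226 + (-10)²) = 1/(33226 + 100) = 1/33326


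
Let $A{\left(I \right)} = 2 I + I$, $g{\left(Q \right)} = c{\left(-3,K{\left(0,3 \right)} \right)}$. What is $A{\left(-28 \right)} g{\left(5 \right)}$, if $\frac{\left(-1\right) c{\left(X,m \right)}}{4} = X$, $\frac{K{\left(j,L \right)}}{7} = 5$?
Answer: $-1008$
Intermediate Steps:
$K{\left(j,L \right)} = 35$ ($K{\left(j,L \right)} = 7 \cdot 5 = 35$)
$c{\left(X,m \right)} = - 4 X$
$g{\left(Q \right)} = 12$ ($g{\left(Q \right)} = \left(-4\right) \left(-3\right) = 12$)
$A{\left(I \right)} = 3 I$
$A{\left(-28 \right)} g{\left(5 \right)} = 3 \left(-28\right) 12 = \left(-84\right) 12 = -1008$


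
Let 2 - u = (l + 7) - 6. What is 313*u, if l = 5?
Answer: -1252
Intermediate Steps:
u = -4 (u = 2 - ((5 + 7) - 6) = 2 - (12 - 6) = 2 - 1*6 = 2 - 6 = -4)
313*u = 313*(-4) = -1252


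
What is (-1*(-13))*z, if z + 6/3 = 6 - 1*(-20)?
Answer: 312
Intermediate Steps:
z = 24 (z = -2 + (6 - 1*(-20)) = -2 + (6 + 20) = -2 + 26 = 24)
(-1*(-13))*z = -1*(-13)*24 = 13*24 = 312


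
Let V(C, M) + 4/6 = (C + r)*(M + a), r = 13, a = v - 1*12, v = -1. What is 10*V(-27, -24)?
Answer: 15520/3 ≈ 5173.3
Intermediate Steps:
a = -13 (a = -1 - 1*12 = -1 - 12 = -13)
V(C, M) = -⅔ + (-13 + M)*(13 + C) (V(C, M) = -⅔ + (C + 13)*(M - 13) = -⅔ + (13 + C)*(-13 + M) = -⅔ + (-13 + M)*(13 + C))
10*V(-27, -24) = 10*(-509/3 - 13*(-27) + 13*(-24) - 27*(-24)) = 10*(-509/3 + 351 - 312 + 648) = 10*(1552/3) = 15520/3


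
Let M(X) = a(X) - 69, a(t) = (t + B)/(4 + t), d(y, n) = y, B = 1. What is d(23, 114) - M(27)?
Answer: 2824/31 ≈ 91.097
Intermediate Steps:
a(t) = (1 + t)/(4 + t) (a(t) = (t + 1)/(4 + t) = (1 + t)/(4 + t))
M(X) = -69 + (1 + X)/(4 + X) (M(X) = (1 + X)/(4 + X) - 69 = -69 + (1 + X)/(4 + X))
d(23, 114) - M(27) = 23 - (-275 - 68*27)/(4 + 27) = 23 - (-275 - 1836)/31 = 23 - (-2111)/31 = 23 - 1*(-2111/31) = 23 + 2111/31 = 2824/31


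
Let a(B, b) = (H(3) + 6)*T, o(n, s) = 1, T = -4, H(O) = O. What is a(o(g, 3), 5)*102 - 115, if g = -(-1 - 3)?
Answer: -3787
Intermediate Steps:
g = 4 (g = -1*(-4) = 4)
a(B, b) = -36 (a(B, b) = (3 + 6)*(-4) = 9*(-4) = -36)
a(o(g, 3), 5)*102 - 115 = -36*102 - 115 = -3672 - 115 = -3787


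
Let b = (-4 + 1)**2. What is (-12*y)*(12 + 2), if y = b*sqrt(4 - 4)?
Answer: 0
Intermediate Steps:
b = 9 (b = (-3)**2 = 9)
y = 0 (y = 9*sqrt(4 - 4) = 9*sqrt(0) = 9*0 = 0)
(-12*y)*(12 + 2) = (-12*0)*(12 + 2) = 0*14 = 0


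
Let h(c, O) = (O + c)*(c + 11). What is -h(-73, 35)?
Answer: -2356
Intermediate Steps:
h(c, O) = (11 + c)*(O + c) (h(c, O) = (O + c)*(11 + c) = (11 + c)*(O + c))
-h(-73, 35) = -((-73)² + 11*35 + 11*(-73) + 35*(-73)) = -(5329 + 385 - 803 - 2555) = -1*2356 = -2356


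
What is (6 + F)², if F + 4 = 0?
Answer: 4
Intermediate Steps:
F = -4 (F = -4 + 0 = -4)
(6 + F)² = (6 - 4)² = 2² = 4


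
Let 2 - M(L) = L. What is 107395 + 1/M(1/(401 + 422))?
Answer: 176665598/1645 ≈ 1.0740e+5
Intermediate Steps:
M(L) = 2 - L
107395 + 1/M(1/(401 + 422)) = 107395 + 1/(2 - 1/(401 + 422)) = 107395 + 1/(2 - 1/823) = 107395 + 1/(1645/823) = 107395 + 823/1645 = 176665598/1645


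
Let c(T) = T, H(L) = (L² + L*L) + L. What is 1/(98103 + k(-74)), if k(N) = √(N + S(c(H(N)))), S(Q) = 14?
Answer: 32701/3208066223 - 2*I*√15/9624198669 ≈ 1.0193e-5 - 8.0484e-10*I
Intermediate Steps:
H(L) = L + 2*L² (H(L) = (L² + L²) + L = 2*L² + L = L + 2*L²)
k(N) = √(14 + N) (k(N) = √(N + 14) = √(14 + N))
1/(98103 + k(-74)) = 1/(98103 + √(14 - 74)) = 1/(98103 + √(-60)) = 1/(98103 + 2*I*√15)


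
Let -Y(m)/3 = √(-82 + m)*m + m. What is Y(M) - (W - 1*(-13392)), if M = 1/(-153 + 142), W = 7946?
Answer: -234715/11 + 3*I*√9933/121 ≈ -21338.0 + 2.471*I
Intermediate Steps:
M = -1/11 (M = 1/(-11) = -1/11 ≈ -0.090909)
Y(m) = -3*m - 3*m*√(-82 + m) (Y(m) = -3*(√(-82 + m)*m + m) = -3*(m*√(-82 + m) + m) = -3*(m + m*√(-82 + m)) = -3*m - 3*m*√(-82 + m))
Y(M) - (W - 1*(-13392)) = -3*(-1/11)*(1 + √(-82 - 1/11)) - (7946 - 1*(-13392)) = -3*(-1/11)*(1 + √(-903/11)) - (7946 + 13392) = -3*(-1/11)*(1 + I*√9933/11) - 1*21338 = (3/11 + 3*I*√9933/121) - 21338 = -234715/11 + 3*I*√9933/121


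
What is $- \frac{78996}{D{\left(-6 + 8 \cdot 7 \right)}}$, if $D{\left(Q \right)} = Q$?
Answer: $- \frac{39498}{25} \approx -1579.9$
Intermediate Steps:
$- \frac{78996}{D{\left(-6 + 8 \cdot 7 \right)}} = - \frac{78996}{-6 + 8 \cdot 7} = - \frac{78996}{-6 + 56} = - \frac{78996}{50} = \left(-78996\right) \frac{1}{50} = - \frac{39498}{25}$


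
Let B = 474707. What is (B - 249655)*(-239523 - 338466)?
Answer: -130077580428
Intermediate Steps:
(B - 249655)*(-239523 - 338466) = (474707 - 249655)*(-239523 - 338466) = 225052*(-577989) = -130077580428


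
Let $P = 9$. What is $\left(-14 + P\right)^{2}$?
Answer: $25$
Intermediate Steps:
$\left(-14 + P\right)^{2} = \left(-14 + 9\right)^{2} = \left(-5\right)^{2} = 25$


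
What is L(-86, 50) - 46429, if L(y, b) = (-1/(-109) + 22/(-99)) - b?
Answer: -45596108/981 ≈ -46479.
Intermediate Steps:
L(y, b) = -209/981 - b (L(y, b) = (-1*(-1/109) + 22*(-1/99)) - b = (1/109 - 2/9) - b = -209/981 - b)
L(-86, 50) - 46429 = (-209/981 - 1*50) - 46429 = (-209/981 - 50) - 46429 = -49259/981 - 46429 = -45596108/981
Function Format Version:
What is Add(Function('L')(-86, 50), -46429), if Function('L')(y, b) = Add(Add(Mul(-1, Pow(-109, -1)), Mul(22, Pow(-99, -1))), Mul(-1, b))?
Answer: Rational(-45596108, 981) ≈ -46479.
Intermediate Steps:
Function('L')(y, b) = Add(Rational(-209, 981), Mul(-1, b)) (Function('L')(y, b) = Add(Add(Mul(-1, Rational(-1, 109)), Mul(22, Rational(-1, 99))), Mul(-1, b)) = Add(Add(Rational(1, 109), Rational(-2, 9)), Mul(-1, b)) = Add(Rational(-209, 981), Mul(-1, b)))
Add(Function('L')(-86, 50), -46429) = Add(Add(Rational(-209, 981), Mul(-1, 50)), -46429) = Add(Add(Rational(-209, 981), -50), -46429) = Add(Rational(-49259, 981), -46429) = Rational(-45596108, 981)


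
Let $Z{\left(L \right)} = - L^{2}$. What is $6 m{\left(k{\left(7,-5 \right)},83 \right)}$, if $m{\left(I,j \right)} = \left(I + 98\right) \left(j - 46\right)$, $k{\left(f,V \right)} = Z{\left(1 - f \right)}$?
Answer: $13764$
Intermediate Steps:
$k{\left(f,V \right)} = - \left(1 - f\right)^{2}$
$m{\left(I,j \right)} = \left(-46 + j\right) \left(98 + I\right)$ ($m{\left(I,j \right)} = \left(98 + I\right) \left(-46 + j\right) = \left(-46 + j\right) \left(98 + I\right)$)
$6 m{\left(k{\left(7,-5 \right)},83 \right)} = 6 \left(-4508 - 46 \left(- \left(-1 + 7\right)^{2}\right) + 98 \cdot 83 + - \left(-1 + 7\right)^{2} \cdot 83\right) = 6 \left(-4508 - 46 \left(- 6^{2}\right) + 8134 + - 6^{2} \cdot 83\right) = 6 \left(-4508 - 46 \left(\left(-1\right) 36\right) + 8134 + \left(-1\right) 36 \cdot 83\right) = 6 \left(-4508 - -1656 + 8134 - 2988\right) = 6 \left(-4508 + 1656 + 8134 - 2988\right) = 6 \cdot 2294 = 13764$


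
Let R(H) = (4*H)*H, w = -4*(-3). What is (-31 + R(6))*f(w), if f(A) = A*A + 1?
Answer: 16385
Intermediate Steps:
w = 12
R(H) = 4*H²
f(A) = 1 + A² (f(A) = A² + 1 = 1 + A²)
(-31 + R(6))*f(w) = (-31 + 4*6²)*(1 + 12²) = (-31 + 4*36)*(1 + 144) = (-31 + 144)*145 = 113*145 = 16385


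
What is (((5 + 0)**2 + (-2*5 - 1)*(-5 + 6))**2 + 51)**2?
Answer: 61009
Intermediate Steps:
(((5 + 0)**2 + (-2*5 - 1)*(-5 + 6))**2 + 51)**2 = ((5**2 + (-10 - 1)*1)**2 + 51)**2 = ((25 - 11*1)**2 + 51)**2 = ((25 - 11)**2 + 51)**2 = (14**2 + 51)**2 = (196 + 51)**2 = 247**2 = 61009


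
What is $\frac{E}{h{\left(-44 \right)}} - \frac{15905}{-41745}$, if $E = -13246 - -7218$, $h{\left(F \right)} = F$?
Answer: $\frac{1146994}{8349} \approx 137.38$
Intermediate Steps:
$E = -6028$ ($E = -13246 + 7218 = -6028$)
$\frac{E}{h{\left(-44 \right)}} - \frac{15905}{-41745} = - \frac{6028}{-44} - \frac{15905}{-41745} = \left(-6028\right) \left(- \frac{1}{44}\right) - - \frac{3181}{8349} = 137 + \frac{3181}{8349} = \frac{1146994}{8349}$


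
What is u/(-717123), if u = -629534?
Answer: 629534/717123 ≈ 0.87786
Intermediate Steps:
u/(-717123) = -629534/(-717123) = -629534*(-1/717123) = 629534/717123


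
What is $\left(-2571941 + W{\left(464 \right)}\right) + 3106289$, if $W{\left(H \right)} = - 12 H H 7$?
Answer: $-17550516$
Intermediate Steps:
$W{\left(H \right)} = - 84 H^{2}$ ($W{\left(H \right)} = - 12 H^{2} \cdot 7 = - 84 H^{2}$)
$\left(-2571941 + W{\left(464 \right)}\right) + 3106289 = \left(-2571941 - 84 \cdot 464^{2}\right) + 3106289 = \left(-2571941 - 18084864\right) + 3106289 = -20656805 + 3106289 = -17550516$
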